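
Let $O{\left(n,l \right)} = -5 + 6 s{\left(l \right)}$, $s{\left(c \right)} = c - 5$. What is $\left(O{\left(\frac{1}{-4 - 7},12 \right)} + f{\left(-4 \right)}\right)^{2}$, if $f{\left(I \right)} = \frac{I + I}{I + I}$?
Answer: $1444$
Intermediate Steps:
$s{\left(c \right)} = -5 + c$ ($s{\left(c \right)} = c - 5 = -5 + c$)
$f{\left(I \right)} = 1$ ($f{\left(I \right)} = \frac{2 I}{2 I} = 2 I \frac{1}{2 I} = 1$)
$O{\left(n,l \right)} = -35 + 6 l$ ($O{\left(n,l \right)} = -5 + 6 \left(-5 + l\right) = -5 + \left(-30 + 6 l\right) = -35 + 6 l$)
$\left(O{\left(\frac{1}{-4 - 7},12 \right)} + f{\left(-4 \right)}\right)^{2} = \left(\left(-35 + 6 \cdot 12\right) + 1\right)^{2} = \left(\left(-35 + 72\right) + 1\right)^{2} = \left(37 + 1\right)^{2} = 38^{2} = 1444$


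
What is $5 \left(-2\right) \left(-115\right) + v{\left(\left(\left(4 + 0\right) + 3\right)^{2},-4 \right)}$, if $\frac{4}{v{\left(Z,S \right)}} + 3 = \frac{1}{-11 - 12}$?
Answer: $\frac{40204}{35} \approx 1148.7$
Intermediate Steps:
$v{\left(Z,S \right)} = - \frac{46}{35}$ ($v{\left(Z,S \right)} = \frac{4}{-3 + \frac{1}{-11 - 12}} = \frac{4}{-3 + \frac{1}{-23}} = \frac{4}{-3 - \frac{1}{23}} = \frac{4}{- \frac{70}{23}} = 4 \left(- \frac{23}{70}\right) = - \frac{46}{35}$)
$5 \left(-2\right) \left(-115\right) + v{\left(\left(\left(4 + 0\right) + 3\right)^{2},-4 \right)} = 5 \left(-2\right) \left(-115\right) - \frac{46}{35} = \left(-10\right) \left(-115\right) - \frac{46}{35} = 1150 - \frac{46}{35} = \frac{40204}{35}$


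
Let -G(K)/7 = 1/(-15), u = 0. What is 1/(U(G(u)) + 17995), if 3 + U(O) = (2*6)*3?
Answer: 1/18028 ≈ 5.5469e-5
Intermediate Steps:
G(K) = 7/15 (G(K) = -7/(-15) = -7*(-1/15) = 7/15)
U(O) = 33 (U(O) = -3 + (2*6)*3 = -3 + 12*3 = -3 + 36 = 33)
1/(U(G(u)) + 17995) = 1/(33 + 17995) = 1/18028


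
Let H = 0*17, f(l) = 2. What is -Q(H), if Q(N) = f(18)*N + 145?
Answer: -145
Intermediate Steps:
H = 0
Q(N) = 145 + 2*N (Q(N) = 2*N + 145 = 145 + 2*N)
-Q(H) = -(145 + 2*0) = -(145 + 0) = -1*145 = -145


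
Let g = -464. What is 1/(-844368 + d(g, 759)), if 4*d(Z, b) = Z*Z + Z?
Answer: -1/790660 ≈ -1.2648e-6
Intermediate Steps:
d(Z, b) = Z/4 + Z²/4 (d(Z, b) = (Z*Z + Z)/4 = (Z² + Z)/4 = (Z + Z²)/4 = Z/4 + Z²/4)
1/(-844368 + d(g, 759)) = 1/(-844368 + (¼)*(-464)*(1 - 464)) = 1/(-844368 + (¼)*(-464)*(-463)) = 1/(-844368 + 53708) = 1/(-790660) = -1/790660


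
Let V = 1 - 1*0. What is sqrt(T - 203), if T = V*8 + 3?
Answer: 8*I*sqrt(3) ≈ 13.856*I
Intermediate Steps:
V = 1 (V = 1 + 0 = 1)
T = 11 (T = 1*8 + 3 = 8 + 3 = 11)
sqrt(T - 203) = sqrt(11 - 203) = sqrt(-192) = 8*I*sqrt(3)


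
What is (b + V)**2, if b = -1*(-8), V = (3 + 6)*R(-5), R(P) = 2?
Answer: 676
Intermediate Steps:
V = 18 (V = (3 + 6)*2 = 9*2 = 18)
b = 8
(b + V)**2 = (8 + 18)**2 = 26**2 = 676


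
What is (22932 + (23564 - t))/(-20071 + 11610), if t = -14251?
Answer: -60747/8461 ≈ -7.1796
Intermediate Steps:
(22932 + (23564 - t))/(-20071 + 11610) = (22932 + (23564 - 1*(-14251)))/(-20071 + 11610) = (22932 + (23564 + 14251))/(-8461) = (22932 + 37815)*(-1/8461) = 60747*(-1/8461) = -60747/8461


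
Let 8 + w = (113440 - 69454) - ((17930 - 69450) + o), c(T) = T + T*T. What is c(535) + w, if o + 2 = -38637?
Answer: 420897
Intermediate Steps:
o = -38639 (o = -2 - 38637 = -38639)
c(T) = T + T²
w = 134137 (w = -8 + ((113440 - 69454) - ((17930 - 69450) - 38639)) = -8 + (43986 - (-51520 - 38639)) = -8 + (43986 - 1*(-90159)) = -8 + (43986 + 90159) = -8 + 134145 = 134137)
c(535) + w = 535*(1 + 535) + 134137 = 535*536 + 134137 = 286760 + 134137 = 420897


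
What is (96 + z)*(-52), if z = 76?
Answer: -8944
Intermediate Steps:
(96 + z)*(-52) = (96 + 76)*(-52) = 172*(-52) = -8944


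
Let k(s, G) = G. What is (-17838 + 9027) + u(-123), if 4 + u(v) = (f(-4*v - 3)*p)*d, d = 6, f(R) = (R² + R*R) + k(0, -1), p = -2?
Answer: -5747707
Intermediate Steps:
f(R) = -1 + 2*R² (f(R) = (R² + R*R) - 1 = (R² + R²) - 1 = 2*R² - 1 = -1 + 2*R²)
u(v) = 8 - 24*(-3 - 4*v)² (u(v) = -4 + ((-1 + 2*(-4*v - 3)²)*(-2))*6 = -4 + ((-1 + 2*(-3 - 4*v)²)*(-2))*6 = -4 + (2 - 4*(-3 - 4*v)²)*6 = -4 + (12 - 24*(-3 - 4*v)²) = 8 - 24*(-3 - 4*v)²)
(-17838 + 9027) + u(-123) = (-17838 + 9027) + (8 - 24*(3 + 4*(-123))²) = -8811 + (8 - 24*(3 - 492)²) = -8811 + (8 - 24*(-489)²) = -8811 + (8 - 24*239121) = -8811 + (8 - 5738904) = -8811 - 5738896 = -5747707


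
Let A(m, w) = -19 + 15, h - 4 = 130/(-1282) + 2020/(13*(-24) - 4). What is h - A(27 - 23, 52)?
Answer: 76272/50639 ≈ 1.5062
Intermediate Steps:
h = -126284/50639 (h = 4 + (130/(-1282) + 2020/(13*(-24) - 4)) = 4 + (130*(-1/1282) + 2020/(-312 - 4)) = 4 + (-65/641 + 2020/(-316)) = 4 + (-65/641 + 2020*(-1/316)) = 4 + (-65/641 - 505/79) = 4 - 328840/50639 = -126284/50639 ≈ -2.4938)
A(m, w) = -4
h - A(27 - 23, 52) = -126284/50639 - 1*(-4) = -126284/50639 + 4 = 76272/50639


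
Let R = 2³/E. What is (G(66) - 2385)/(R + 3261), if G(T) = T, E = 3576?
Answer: -1036593/1457668 ≈ -0.71113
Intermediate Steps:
R = 1/447 (R = 2³/3576 = 8*(1/3576) = 1/447 ≈ 0.0022371)
(G(66) - 2385)/(R + 3261) = (66 - 2385)/(1/447 + 3261) = -2319/1457668/447 = -2319*447/1457668 = -1036593/1457668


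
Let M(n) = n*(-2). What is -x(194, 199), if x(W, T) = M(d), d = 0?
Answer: 0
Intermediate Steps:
M(n) = -2*n
x(W, T) = 0 (x(W, T) = -2*0 = 0)
-x(194, 199) = -1*0 = 0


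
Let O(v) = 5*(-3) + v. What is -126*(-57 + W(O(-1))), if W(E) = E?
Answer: 9198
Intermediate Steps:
O(v) = -15 + v
-126*(-57 + W(O(-1))) = -126*(-57 + (-15 - 1)) = -126*(-57 - 16) = -126*(-73) = 9198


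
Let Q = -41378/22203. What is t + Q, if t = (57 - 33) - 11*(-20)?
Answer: 5376154/22203 ≈ 242.14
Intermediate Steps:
Q = -41378/22203 (Q = -41378*1/22203 = -41378/22203 ≈ -1.8636)
t = 244 (t = 24 + 220 = 244)
t + Q = 244 - 41378/22203 = 5376154/22203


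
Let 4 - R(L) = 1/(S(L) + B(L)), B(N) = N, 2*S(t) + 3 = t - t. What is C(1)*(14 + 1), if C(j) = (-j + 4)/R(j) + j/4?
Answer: 45/4 ≈ 11.250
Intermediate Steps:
S(t) = -3/2 (S(t) = -3/2 + (t - t)/2 = -3/2 + (1/2)*0 = -3/2 + 0 = -3/2)
R(L) = 4 - 1/(-3/2 + L)
C(j) = j/4 + (-3 + 2*j)*(4 - j)/(2*(-7 + 4*j)) (C(j) = (-j + 4)/((2*(-7 + 4*j)/(-3 + 2*j))) + j/4 = (4 - j)*((-3 + 2*j)/(2*(-7 + 4*j))) + j*(1/4) = (-3 + 2*j)*(4 - j)/(2*(-7 + 4*j)) + j/4 = j/4 + (-3 + 2*j)*(4 - j)/(2*(-7 + 4*j)))
C(1)*(14 + 1) = (3*(-8 + 5*1)/(4*(-7 + 4*1)))*(14 + 1) = (3*(-8 + 5)/(4*(-7 + 4)))*15 = ((3/4)*(-3)/(-3))*15 = ((3/4)*(-1/3)*(-3))*15 = (3/4)*15 = 45/4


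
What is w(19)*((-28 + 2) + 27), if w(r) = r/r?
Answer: 1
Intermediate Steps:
w(r) = 1
w(19)*((-28 + 2) + 27) = 1*((-28 + 2) + 27) = 1*(-26 + 27) = 1*1 = 1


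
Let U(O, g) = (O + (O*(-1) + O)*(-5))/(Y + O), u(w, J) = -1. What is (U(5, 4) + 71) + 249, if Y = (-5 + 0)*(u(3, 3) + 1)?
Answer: 321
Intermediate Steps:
Y = 0 (Y = (-5 + 0)*(-1 + 1) = -5*0 = 0)
U(O, g) = 1 (U(O, g) = (O + (O*(-1) + O)*(-5))/(0 + O) = (O + (-O + O)*(-5))/O = (O + 0*(-5))/O = (O + 0)/O = O/O = 1)
(U(5, 4) + 71) + 249 = (1 + 71) + 249 = 72 + 249 = 321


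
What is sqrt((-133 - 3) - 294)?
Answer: I*sqrt(430) ≈ 20.736*I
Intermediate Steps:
sqrt((-133 - 3) - 294) = sqrt(-136 - 294) = sqrt(-430) = I*sqrt(430)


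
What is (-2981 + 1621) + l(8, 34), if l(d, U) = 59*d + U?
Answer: -854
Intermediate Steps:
l(d, U) = U + 59*d
(-2981 + 1621) + l(8, 34) = (-2981 + 1621) + (34 + 59*8) = -1360 + (34 + 472) = -1360 + 506 = -854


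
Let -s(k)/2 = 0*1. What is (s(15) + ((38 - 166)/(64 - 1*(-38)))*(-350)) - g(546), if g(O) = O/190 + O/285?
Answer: 420959/969 ≈ 434.43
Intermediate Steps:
s(k) = 0 (s(k) = -0 = -2*0 = 0)
g(O) = O/114 (g(O) = O*(1/190) + O*(1/285) = O/190 + O/285 = O/114)
(s(15) + ((38 - 166)/(64 - 1*(-38)))*(-350)) - g(546) = (0 + ((38 - 166)/(64 - 1*(-38)))*(-350)) - 546/114 = (0 - 128/(64 + 38)*(-350)) - 1*91/19 = (0 - 128/102*(-350)) - 91/19 = (0 - 128*1/102*(-350)) - 91/19 = (0 - 64/51*(-350)) - 91/19 = (0 + 22400/51) - 91/19 = 22400/51 - 91/19 = 420959/969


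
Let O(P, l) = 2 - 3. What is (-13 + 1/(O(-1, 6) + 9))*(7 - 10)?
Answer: 309/8 ≈ 38.625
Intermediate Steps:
O(P, l) = -1
(-13 + 1/(O(-1, 6) + 9))*(7 - 10) = (-13 + 1/(-1 + 9))*(7 - 10) = (-13 + 1/8)*(-3) = (-13 + ⅛)*(-3) = -103/8*(-3) = 309/8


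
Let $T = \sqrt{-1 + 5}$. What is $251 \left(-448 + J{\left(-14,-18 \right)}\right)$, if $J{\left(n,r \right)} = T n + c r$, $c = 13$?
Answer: $-178210$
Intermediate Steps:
$T = 2$ ($T = \sqrt{4} = 2$)
$J{\left(n,r \right)} = 2 n + 13 r$
$251 \left(-448 + J{\left(-14,-18 \right)}\right) = 251 \left(-448 + \left(2 \left(-14\right) + 13 \left(-18\right)\right)\right) = 251 \left(-448 - 262\right) = 251 \left(-710\right) = -178210$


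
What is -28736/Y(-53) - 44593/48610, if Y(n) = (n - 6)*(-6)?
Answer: -706321441/8603970 ≈ -82.093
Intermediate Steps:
Y(n) = 36 - 6*n (Y(n) = (-6 + n)*(-6) = 36 - 6*n)
-28736/Y(-53) - 44593/48610 = -28736/(36 - 6*(-53)) - 44593/48610 = -28736/(36 + 318) - 44593*1/48610 = -28736/354 - 44593/48610 = -28736*1/354 - 44593/48610 = -14368/177 - 44593/48610 = -706321441/8603970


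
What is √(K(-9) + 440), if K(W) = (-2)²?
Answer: 2*√111 ≈ 21.071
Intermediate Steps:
K(W) = 4
√(K(-9) + 440) = √(4 + 440) = √444 = 2*√111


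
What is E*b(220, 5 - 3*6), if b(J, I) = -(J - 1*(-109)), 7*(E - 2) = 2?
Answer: -752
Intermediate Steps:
E = 16/7 (E = 2 + (⅐)*2 = 2 + 2/7 = 16/7 ≈ 2.2857)
b(J, I) = -109 - J (b(J, I) = -(J + 109) = -(109 + J) = -109 - J)
E*b(220, 5 - 3*6) = 16*(-109 - 1*220)/7 = 16*(-109 - 220)/7 = (16/7)*(-329) = -752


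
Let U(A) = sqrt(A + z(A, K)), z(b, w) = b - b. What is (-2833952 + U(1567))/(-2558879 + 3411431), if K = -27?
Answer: -354244/106569 + sqrt(1567)/852552 ≈ -3.3240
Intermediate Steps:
z(b, w) = 0
U(A) = sqrt(A) (U(A) = sqrt(A + 0) = sqrt(A))
(-2833952 + U(1567))/(-2558879 + 3411431) = (-2833952 + sqrt(1567))/(-2558879 + 3411431) = (-2833952 + sqrt(1567))/852552 = (-2833952 + sqrt(1567))*(1/852552) = -354244/106569 + sqrt(1567)/852552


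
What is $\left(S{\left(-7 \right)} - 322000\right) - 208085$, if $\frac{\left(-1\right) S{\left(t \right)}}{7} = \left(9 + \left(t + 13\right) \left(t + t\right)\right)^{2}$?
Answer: $-569460$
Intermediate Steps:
$S{\left(t \right)} = - 7 \left(9 + 2 t \left(13 + t\right)\right)^{2}$ ($S{\left(t \right)} = - 7 \left(9 + \left(t + 13\right) \left(t + t\right)\right)^{2} = - 7 \left(9 + \left(13 + t\right) 2 t\right)^{2} = - 7 \left(9 + 2 t \left(13 + t\right)\right)^{2}$)
$\left(S{\left(-7 \right)} - 322000\right) - 208085 = \left(- 7 \left(9 + 2 \left(-7\right)^{2} + 26 \left(-7\right)\right)^{2} - 322000\right) - 208085 = \left(- 7 \left(9 + 2 \cdot 49 - 182\right)^{2} - 322000\right) - 208085 = \left(- 7 \left(9 + 98 - 182\right)^{2} - 322000\right) - 208085 = \left(- 7 \left(-75\right)^{2} - 322000\right) - 208085 = \left(\left(-7\right) 5625 - 322000\right) - 208085 = \left(-39375 - 322000\right) - 208085 = -361375 - 208085 = -569460$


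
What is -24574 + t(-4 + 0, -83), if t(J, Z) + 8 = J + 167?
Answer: -24419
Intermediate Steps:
t(J, Z) = 159 + J (t(J, Z) = -8 + (J + 167) = -8 + (167 + J) = 159 + J)
-24574 + t(-4 + 0, -83) = -24574 + (159 + (-4 + 0)) = -24574 + (159 - 4) = -24574 + 155 = -24419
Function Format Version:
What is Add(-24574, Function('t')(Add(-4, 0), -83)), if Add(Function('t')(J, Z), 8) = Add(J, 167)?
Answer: -24419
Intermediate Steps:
Function('t')(J, Z) = Add(159, J) (Function('t')(J, Z) = Add(-8, Add(J, 167)) = Add(-8, Add(167, J)) = Add(159, J))
Add(-24574, Function('t')(Add(-4, 0), -83)) = Add(-24574, Add(159, Add(-4, 0))) = Add(-24574, Add(159, -4)) = Add(-24574, 155) = -24419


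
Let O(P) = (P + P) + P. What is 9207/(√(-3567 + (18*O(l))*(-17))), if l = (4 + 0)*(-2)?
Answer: 3069*√3777/1259 ≈ 149.81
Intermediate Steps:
l = -8 (l = 4*(-2) = -8)
O(P) = 3*P (O(P) = 2*P + P = 3*P)
9207/(√(-3567 + (18*O(l))*(-17))) = 9207/(√(-3567 + (18*(3*(-8)))*(-17))) = 9207/(√(-3567 + (18*(-24))*(-17))) = 9207/(√(-3567 - 432*(-17))) = 9207/(√(-3567 + 7344)) = 9207/(√3777) = 9207*(√3777/3777) = 3069*√3777/1259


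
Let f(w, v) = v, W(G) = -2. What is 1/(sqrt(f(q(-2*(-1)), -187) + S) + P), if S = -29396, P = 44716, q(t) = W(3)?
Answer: 44716/1999550239 - 3*I*sqrt(3287)/1999550239 ≈ 2.2363e-5 - 8.6018e-8*I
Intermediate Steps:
q(t) = -2
1/(sqrt(f(q(-2*(-1)), -187) + S) + P) = 1/(sqrt(-187 - 29396) + 44716) = 1/(sqrt(-29583) + 44716) = 1/(3*I*sqrt(3287) + 44716) = 1/(44716 + 3*I*sqrt(3287))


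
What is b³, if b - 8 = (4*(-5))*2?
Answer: -32768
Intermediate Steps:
b = -32 (b = 8 + (4*(-5))*2 = 8 - 20*2 = 8 - 40 = -32)
b³ = (-32)³ = -32768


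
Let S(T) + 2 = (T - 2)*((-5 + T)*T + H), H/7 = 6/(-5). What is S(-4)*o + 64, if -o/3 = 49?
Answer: 123506/5 ≈ 24701.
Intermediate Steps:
o = -147 (o = -3*49 = -147)
H = -42/5 (H = 7*(6/(-5)) = 7*(6*(-⅕)) = 7*(-6/5) = -42/5 ≈ -8.4000)
S(T) = -2 + (-2 + T)*(-42/5 + T*(-5 + T)) (S(T) = -2 + (T - 2)*((-5 + T)*T - 42/5) = -2 + (-2 + T)*(T*(-5 + T) - 42/5) = -2 + (-2 + T)*(-42/5 + T*(-5 + T)))
S(-4)*o + 64 = (74/5 + (-4)³ - 7*(-4)² + (8/5)*(-4))*(-147) + 64 = (74/5 - 64 - 7*16 - 32/5)*(-147) + 64 = (74/5 - 64 - 112 - 32/5)*(-147) + 64 = -838/5*(-147) + 64 = 123186/5 + 64 = 123506/5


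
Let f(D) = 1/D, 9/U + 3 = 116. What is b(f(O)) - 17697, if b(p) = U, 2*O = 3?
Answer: -1999752/113 ≈ -17697.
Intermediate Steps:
O = 3/2 (O = (1/2)*3 = 3/2 ≈ 1.5000)
U = 9/113 (U = 9/(-3 + 116) = 9/113 ≈ 0.079646)
b(p) = 9/113
b(f(O)) - 17697 = 9/113 - 17697 = -1999752/113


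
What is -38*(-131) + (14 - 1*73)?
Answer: 4919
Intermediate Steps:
-38*(-131) + (14 - 1*73) = 4978 + (14 - 73) = 4978 - 59 = 4919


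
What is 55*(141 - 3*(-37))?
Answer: 13860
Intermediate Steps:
55*(141 - 3*(-37)) = 55*(141 + 111) = 55*252 = 13860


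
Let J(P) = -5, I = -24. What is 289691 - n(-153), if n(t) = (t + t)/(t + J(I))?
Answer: 22885436/79 ≈ 2.8969e+5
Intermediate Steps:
n(t) = 2*t/(-5 + t) (n(t) = (t + t)/(t - 5) = (2*t)/(-5 + t) = 2*t/(-5 + t))
289691 - n(-153) = 289691 - 2*(-153)/(-5 - 153) = 289691 - 2*(-153)/(-158) = 289691 - 2*(-153)*(-1)/158 = 289691 - 1*153/79 = 289691 - 153/79 = 22885436/79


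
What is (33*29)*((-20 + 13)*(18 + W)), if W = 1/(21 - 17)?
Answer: -489027/4 ≈ -1.2226e+5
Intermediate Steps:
W = 1/4 ≈ 0.25000
(33*29)*((-20 + 13)*(18 + W)) = (33*29)*((-20 + 13)*(18 + 1/4)) = 957*(-7*73/4) = 957*(-511/4) = -489027/4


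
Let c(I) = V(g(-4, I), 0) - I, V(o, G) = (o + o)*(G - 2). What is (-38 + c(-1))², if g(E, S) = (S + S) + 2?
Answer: 1369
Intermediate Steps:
g(E, S) = 2 + 2*S (g(E, S) = 2*S + 2 = 2 + 2*S)
V(o, G) = 2*o*(-2 + G) (V(o, G) = (2*o)*(-2 + G) = 2*o*(-2 + G))
c(I) = -8 - 9*I (c(I) = 2*(2 + 2*I)*(-2 + 0) - I = 2*(2 + 2*I)*(-2) - I = (-8 - 8*I) - I = -8 - 9*I)
(-38 + c(-1))² = (-38 + (-8 - 9*(-1)))² = (-38 + (-8 + 9))² = (-38 + 1)² = (-37)² = 1369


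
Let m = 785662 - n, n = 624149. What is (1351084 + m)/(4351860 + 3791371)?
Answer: 1512597/8143231 ≈ 0.18575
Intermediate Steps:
m = 161513 (m = 785662 - 1*624149 = 785662 - 624149 = 161513)
(1351084 + m)/(4351860 + 3791371) = (1351084 + 161513)/(4351860 + 3791371) = 1512597/8143231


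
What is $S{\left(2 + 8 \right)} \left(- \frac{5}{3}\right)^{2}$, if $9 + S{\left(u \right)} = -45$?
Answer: $-150$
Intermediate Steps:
$S{\left(u \right)} = -54$ ($S{\left(u \right)} = -9 - 45 = -54$)
$S{\left(2 + 8 \right)} \left(- \frac{5}{3}\right)^{2} = - 54 \left(- \frac{5}{3}\right)^{2} = \left(-54\right) \frac{25}{9} = -150$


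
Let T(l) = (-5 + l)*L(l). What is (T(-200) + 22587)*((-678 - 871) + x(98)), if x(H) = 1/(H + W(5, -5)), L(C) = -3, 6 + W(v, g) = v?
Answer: -3486146904/97 ≈ -3.5940e+7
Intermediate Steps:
W(v, g) = -6 + v
x(H) = 1/(-1 + H) (x(H) = 1/(H + (-6 + 5)) = 1/(H - 1) = 1/(-1 + H))
T(l) = 15 - 3*l (T(l) = (-5 + l)*(-3) = 15 - 3*l)
(T(-200) + 22587)*((-678 - 871) + x(98)) = ((15 - 3*(-200)) + 22587)*((-678 - 871) + 1/(-1 + 98)) = ((15 + 600) + 22587)*(-1549 + 1/97) = (615 + 22587)*(-1549 + 1/97) = 23202*(-150252/97) = -3486146904/97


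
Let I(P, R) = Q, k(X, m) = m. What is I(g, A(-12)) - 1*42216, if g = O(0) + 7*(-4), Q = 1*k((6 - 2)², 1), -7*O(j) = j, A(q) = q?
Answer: -42215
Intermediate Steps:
O(j) = -j/7
Q = 1 (Q = 1*1 = 1)
g = -28 (g = -⅐*0 + 7*(-4) = 0 - 28 = -28)
I(P, R) = 1
I(g, A(-12)) - 1*42216 = 1 - 1*42216 = 1 - 42216 = -42215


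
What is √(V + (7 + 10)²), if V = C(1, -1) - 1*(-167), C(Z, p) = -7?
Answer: √449 ≈ 21.190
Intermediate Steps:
V = 160 (V = -7 - 1*(-167) = -7 + 167 = 160)
√(V + (7 + 10)²) = √(160 + (7 + 10)²) = √(160 + 17²) = √(160 + 289) = √449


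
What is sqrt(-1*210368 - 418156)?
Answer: 6*I*sqrt(17459) ≈ 792.79*I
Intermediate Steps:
sqrt(-1*210368 - 418156) = sqrt(-210368 - 418156) = sqrt(-628524) = 6*I*sqrt(17459)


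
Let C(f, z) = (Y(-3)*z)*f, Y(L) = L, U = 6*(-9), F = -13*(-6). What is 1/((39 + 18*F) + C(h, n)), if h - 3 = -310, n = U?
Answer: -1/48291 ≈ -2.0708e-5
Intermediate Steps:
F = 78
U = -54
n = -54
h = -307 (h = 3 - 310 = -307)
C(f, z) = -3*f*z (C(f, z) = (-3*z)*f = -3*f*z)
1/((39 + 18*F) + C(h, n)) = 1/((39 + 18*78) - 3*(-307)*(-54)) = 1/((39 + 1404) - 49734) = 1/(1443 - 49734) = 1/(-48291) = -1/48291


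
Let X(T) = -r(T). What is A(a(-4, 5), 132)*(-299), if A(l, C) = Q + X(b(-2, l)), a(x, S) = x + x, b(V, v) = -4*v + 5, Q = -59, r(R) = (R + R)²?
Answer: 1654965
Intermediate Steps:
r(R) = 4*R² (r(R) = (2*R)² = 4*R²)
b(V, v) = 5 - 4*v
X(T) = -4*T²
a(x, S) = 2*x
A(l, C) = -59 - 4*(5 - 4*l)²
A(a(-4, 5), 132)*(-299) = (-159 - 64*(2*(-4))² + 160*(2*(-4)))*(-299) = (-159 - 64*(-8)² + 160*(-8))*(-299) = (-159 - 64*64 - 1280)*(-299) = (-159 - 4096 - 1280)*(-299) = -5535*(-299) = 1654965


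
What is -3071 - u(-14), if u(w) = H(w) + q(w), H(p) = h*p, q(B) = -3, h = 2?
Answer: -3040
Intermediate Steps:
H(p) = 2*p
u(w) = -3 + 2*w (u(w) = 2*w - 3 = -3 + 2*w)
-3071 - u(-14) = -3071 - (-3 + 2*(-14)) = -3071 - (-3 - 28) = -3071 - 1*(-31) = -3071 + 31 = -3040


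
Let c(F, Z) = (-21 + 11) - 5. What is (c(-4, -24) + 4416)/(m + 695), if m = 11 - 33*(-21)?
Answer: 4401/1399 ≈ 3.1458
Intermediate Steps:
c(F, Z) = -15 (c(F, Z) = -10 - 5 = -15)
m = 704 (m = 11 + 693 = 704)
(c(-4, -24) + 4416)/(m + 695) = (-15 + 4416)/(704 + 695) = 4401/1399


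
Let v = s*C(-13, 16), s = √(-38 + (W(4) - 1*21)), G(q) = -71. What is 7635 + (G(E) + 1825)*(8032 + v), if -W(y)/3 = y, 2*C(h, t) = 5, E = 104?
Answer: 14095763 + 4385*I*√71 ≈ 1.4096e+7 + 36949.0*I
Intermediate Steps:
C(h, t) = 5/2 (C(h, t) = (½)*5 = 5/2)
W(y) = -3*y
s = I*√71 (s = √(-38 + (-3*4 - 1*21)) = √(-38 + (-12 - 21)) = √(-38 - 33) = √(-71) = I*√71 ≈ 8.4261*I)
v = 5*I*√71/2 (v = (I*√71)*(5/2) = 5*I*√71/2 ≈ 21.065*I)
7635 + (G(E) + 1825)*(8032 + v) = 7635 + (-71 + 1825)*(8032 + 5*I*√71/2) = 7635 + 1754*(8032 + 5*I*√71/2) = 7635 + (14088128 + 4385*I*√71) = 14095763 + 4385*I*√71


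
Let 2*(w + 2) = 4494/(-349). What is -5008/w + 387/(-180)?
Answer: 6965841/11780 ≈ 591.33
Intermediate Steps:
w = -2945/349 (w = -2 + (4494/(-349))/2 = -2 + (4494*(-1/349))/2 = -2 + (½)*(-4494/349) = -2 - 2247/349 = -2945/349 ≈ -8.4384)
-5008/w + 387/(-180) = -5008/(-2945/349) + 387/(-180) = -5008*(-349/2945) + 387*(-1/180) = 1747792/2945 - 43/20 = 6965841/11780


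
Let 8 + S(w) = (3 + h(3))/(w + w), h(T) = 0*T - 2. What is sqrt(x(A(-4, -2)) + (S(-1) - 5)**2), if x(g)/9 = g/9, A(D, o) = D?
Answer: sqrt(713)/2 ≈ 13.351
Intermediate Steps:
h(T) = -2 (h(T) = 0 - 2 = -2)
x(g) = g (x(g) = 9*(g/9) = g)
S(w) = -8 + 1/(2*w) (S(w) = -8 + (3 - 2)/(w + w) = -8 + 1/(2*w))
sqrt(x(A(-4, -2)) + (S(-1) - 5)**2) = sqrt(-4 + ((-8 + (1/2)/(-1)) - 5)**2) = sqrt(-4 + ((-8 + (1/2)*(-1)) - 5)**2) = sqrt(-4 + ((-8 - 1/2) - 5)**2) = sqrt(-4 + (-17/2 - 5)**2) = sqrt(-4 + (-27/2)**2) = sqrt(-4 + 729/4) = sqrt(713/4) = sqrt(713)/2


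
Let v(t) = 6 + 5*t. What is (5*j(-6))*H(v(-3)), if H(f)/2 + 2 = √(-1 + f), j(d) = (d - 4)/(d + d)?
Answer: -50/3 + 25*I*√10/3 ≈ -16.667 + 26.352*I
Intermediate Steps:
j(d) = (-4 + d)/(2*d) (j(d) = (-4 + d)/((2*d)) = (-4 + d)*(1/(2*d)) = (-4 + d)/(2*d))
H(f) = -4 + 2*√(-1 + f)
(5*j(-6))*H(v(-3)) = (5*((½)*(-4 - 6)/(-6)))*(-4 + 2*√(-1 + (6 + 5*(-3)))) = (5*((½)*(-⅙)*(-10)))*(-4 + 2*√(-1 + (6 - 15))) = (5*(⅚))*(-4 + 2*√(-1 - 9)) = 25*(-4 + 2*√(-10))/6 = 25*(-4 + 2*(I*√10))/6 = 25*(-4 + 2*I*√10)/6 = -50/3 + 25*I*√10/3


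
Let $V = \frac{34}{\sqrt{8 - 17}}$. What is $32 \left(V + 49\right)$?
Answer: $1568 - \frac{1088 i}{3} \approx 1568.0 - 362.67 i$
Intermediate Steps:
$V = - \frac{34 i}{3}$ ($V = \frac{34}{\sqrt{-9}} = \frac{34}{3 i} = 34 \left(- \frac{i}{3}\right) = - \frac{34 i}{3} \approx - 11.333 i$)
$32 \left(V + 49\right) = 32 \left(- \frac{34 i}{3} + 49\right) = 32 \left(49 - \frac{34 i}{3}\right) = 1568 - \frac{1088 i}{3}$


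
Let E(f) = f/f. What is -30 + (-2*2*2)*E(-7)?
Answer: -38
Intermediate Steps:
E(f) = 1
-30 + (-2*2*2)*E(-7) = -30 + (-2*2*2)*1 = -30 - 4*2*1 = -30 - 8*1 = -30 - 8 = -38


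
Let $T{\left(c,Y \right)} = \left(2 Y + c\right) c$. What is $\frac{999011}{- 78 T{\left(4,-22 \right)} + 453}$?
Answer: $\frac{999011}{12933} \approx 77.245$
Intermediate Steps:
$T{\left(c,Y \right)} = c \left(c + 2 Y\right)$ ($T{\left(c,Y \right)} = \left(c + 2 Y\right) c = c \left(c + 2 Y\right)$)
$\frac{999011}{- 78 T{\left(4,-22 \right)} + 453} = \frac{999011}{- 78 \cdot 4 \left(4 + 2 \left(-22\right)\right) + 453} = \frac{999011}{- 78 \cdot 4 \left(4 - 44\right) + 453} = \frac{999011}{- 78 \cdot 4 \left(-40\right) + 453} = \frac{999011}{\left(-78\right) \left(-160\right) + 453} = \frac{999011}{12480 + 453} = \frac{999011}{12933}$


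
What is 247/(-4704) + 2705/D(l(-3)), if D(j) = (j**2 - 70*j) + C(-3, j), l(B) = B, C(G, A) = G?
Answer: 527957/42336 ≈ 12.471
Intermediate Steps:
D(j) = -3 + j**2 - 70*j (D(j) = (j**2 - 70*j) - 3 = -3 + j**2 - 70*j)
247/(-4704) + 2705/D(l(-3)) = 247/(-4704) + 2705/(-3 + (-3)**2 - 70*(-3)) = 247*(-1/4704) + 2705/(-3 + 9 + 210) = -247/4704 + 2705/216 = 527957/42336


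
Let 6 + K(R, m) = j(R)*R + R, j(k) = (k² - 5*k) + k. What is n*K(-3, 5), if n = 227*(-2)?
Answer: 32688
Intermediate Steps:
j(k) = k² - 4*k
K(R, m) = -6 + R + R²*(-4 + R) (K(R, m) = -6 + ((R*(-4 + R))*R + R) = -6 + (R²*(-4 + R) + R) = -6 + (R + R²*(-4 + R)) = -6 + R + R²*(-4 + R))
n = -454
n*K(-3, 5) = -454*(-6 - 3 + (-3)²*(-4 - 3)) = -454*(-6 - 3 + 9*(-7)) = -454*(-6 - 3 - 63) = -454*(-72) = 32688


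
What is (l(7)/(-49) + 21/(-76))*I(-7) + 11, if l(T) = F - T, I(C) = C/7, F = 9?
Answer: 42145/3724 ≈ 11.317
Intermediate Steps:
I(C) = C/7 (I(C) = C*(⅐) = C/7)
l(T) = 9 - T
(l(7)/(-49) + 21/(-76))*I(-7) + 11 = ((9 - 1*7)/(-49) + 21/(-76))*((⅐)*(-7)) + 11 = ((9 - 7)*(-1/49) + 21*(-1/76))*(-1) + 11 = (2*(-1/49) - 21/76)*(-1) + 11 = (-2/49 - 21/76)*(-1) + 11 = -1181/3724*(-1) + 11 = 1181/3724 + 11 = 42145/3724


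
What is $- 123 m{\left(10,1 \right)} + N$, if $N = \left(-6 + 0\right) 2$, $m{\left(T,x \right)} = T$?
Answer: $-1242$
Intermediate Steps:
$N = -12$ ($N = \left(-6\right) 2 = -12$)
$- 123 m{\left(10,1 \right)} + N = \left(-123\right) 10 - 12 = -1230 - 12 = -1242$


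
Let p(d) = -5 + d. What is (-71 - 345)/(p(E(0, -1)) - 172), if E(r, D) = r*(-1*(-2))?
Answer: 416/177 ≈ 2.3503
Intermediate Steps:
E(r, D) = 2*r (E(r, D) = r*2 = 2*r)
(-71 - 345)/(p(E(0, -1)) - 172) = (-71 - 345)/((-5 + 2*0) - 172) = -416/((-5 + 0) - 172) = -416/(-5 - 172) = -416/(-177) = -416*(-1/177) = 416/177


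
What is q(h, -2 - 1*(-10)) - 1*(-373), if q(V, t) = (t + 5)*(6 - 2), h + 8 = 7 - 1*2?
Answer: 425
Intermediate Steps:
h = -3 (h = -8 + (7 - 1*2) = -8 + (7 - 2) = -8 + 5 = -3)
q(V, t) = 20 + 4*t (q(V, t) = (5 + t)*4 = 20 + 4*t)
q(h, -2 - 1*(-10)) - 1*(-373) = (20 + 4*(-2 - 1*(-10))) - 1*(-373) = (20 + 4*(-2 + 10)) + 373 = (20 + 4*8) + 373 = (20 + 32) + 373 = 52 + 373 = 425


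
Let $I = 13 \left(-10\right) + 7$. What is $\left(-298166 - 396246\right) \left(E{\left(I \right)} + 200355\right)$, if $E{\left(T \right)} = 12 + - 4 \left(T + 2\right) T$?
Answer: $-97797514020$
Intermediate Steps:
$I = -123$ ($I = -130 + 7 = -123$)
$E{\left(T \right)} = 12 + T \left(-8 - 4 T\right)$ ($E{\left(T \right)} = 12 + - 4 \left(2 + T\right) T = 12 + \left(-8 - 4 T\right) T = 12 + T \left(-8 - 4 T\right)$)
$\left(-298166 - 396246\right) \left(E{\left(I \right)} + 200355\right) = \left(-298166 - 396246\right) \left(\left(12 - -984 - 4 \left(-123\right)^{2}\right) + 200355\right) = - 694412 \left(\left(12 + 984 - 60516\right) + 200355\right) = - 694412 \left(-59520 + 200355\right) = \left(-694412\right) 140835 = -97797514020$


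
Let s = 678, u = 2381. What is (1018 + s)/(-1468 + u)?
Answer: 1696/913 ≈ 1.8576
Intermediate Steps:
(1018 + s)/(-1468 + u) = (1018 + 678)/(-1468 + 2381) = 1696/913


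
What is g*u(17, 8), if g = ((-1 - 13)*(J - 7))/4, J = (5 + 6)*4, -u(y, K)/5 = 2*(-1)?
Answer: -1295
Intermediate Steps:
u(y, K) = 10 (u(y, K) = -10*(-1) = -5*(-2) = 10)
J = 44 (J = 11*4 = 44)
g = -259/2 (g = ((-1 - 13)*(44 - 7))/4 = -14*37*(¼) = -518*¼ = -259/2 ≈ -129.50)
g*u(17, 8) = -259/2*10 = -1295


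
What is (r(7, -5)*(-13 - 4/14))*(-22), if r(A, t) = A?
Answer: 2046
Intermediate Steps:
(r(7, -5)*(-13 - 4/14))*(-22) = (7*(-13 - 4/14))*(-22) = (7*(-13 - 1*2/7))*(-22) = (7*(-13 - 2/7))*(-22) = (7*(-93/7))*(-22) = -93*(-22) = 2046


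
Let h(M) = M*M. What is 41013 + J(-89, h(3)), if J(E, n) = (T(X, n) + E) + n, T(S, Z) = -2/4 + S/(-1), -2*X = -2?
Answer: 81863/2 ≈ 40932.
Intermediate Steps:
X = 1 (X = -1/2*(-2) = 1)
T(S, Z) = -1/2 - S (T(S, Z) = -2*1/4 + S*(-1) = -1/2 - S)
h(M) = M**2
J(E, n) = -3/2 + E + n (J(E, n) = ((-1/2 - 1*1) + E) + n = ((-1/2 - 1) + E) + n = (-3/2 + E) + n = -3/2 + E + n)
41013 + J(-89, h(3)) = 41013 + (-3/2 - 89 + 3**2) = 41013 + (-3/2 - 89 + 9) = 41013 - 163/2 = 81863/2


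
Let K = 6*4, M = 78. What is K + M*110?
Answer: 8604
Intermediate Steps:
K = 24
K + M*110 = 24 + 78*110 = 24 + 8580 = 8604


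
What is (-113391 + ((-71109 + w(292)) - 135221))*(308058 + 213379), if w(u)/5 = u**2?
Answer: 55584662763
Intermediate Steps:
w(u) = 5*u**2
(-113391 + ((-71109 + w(292)) - 135221))*(308058 + 213379) = (-113391 + ((-71109 + 5*292**2) - 135221))*(308058 + 213379) = (-113391 + ((-71109 + 5*85264) - 135221))*521437 = (-113391 + ((-71109 + 426320) - 135221))*521437 = (-113391 + (355211 - 135221))*521437 = (-113391 + 219990)*521437 = 106599*521437 = 55584662763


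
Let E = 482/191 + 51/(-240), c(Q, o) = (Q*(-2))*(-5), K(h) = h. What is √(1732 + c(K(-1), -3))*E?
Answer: 35313*√1722/15280 ≈ 95.902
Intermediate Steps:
c(Q, o) = 10*Q (c(Q, o) = -2*Q*(-5) = 10*Q)
E = 35313/15280 (E = 482*(1/191) + 51*(-1/240) = 482/191 - 17/80 = 35313/15280 ≈ 2.3111)
√(1732 + c(K(-1), -3))*E = √(1732 + 10*(-1))*(35313/15280) = √(1732 - 10)*(35313/15280) = √1722*(35313/15280) = 35313*√1722/15280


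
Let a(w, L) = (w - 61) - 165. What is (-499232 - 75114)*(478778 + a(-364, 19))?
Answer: -274645365048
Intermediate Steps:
a(w, L) = -226 + w (a(w, L) = (-61 + w) - 165 = -226 + w)
(-499232 - 75114)*(478778 + a(-364, 19)) = (-499232 - 75114)*(478778 + (-226 - 364)) = -574346*(478778 - 590) = -574346*478188 = -274645365048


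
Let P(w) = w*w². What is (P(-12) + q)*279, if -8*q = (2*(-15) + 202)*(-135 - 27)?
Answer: 489645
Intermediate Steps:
P(w) = w³
q = 3483 (q = -(2*(-15) + 202)*(-135 - 27)/8 = -(-30 + 202)*(-162)/8 = -43*(-162)/2 = -⅛*(-27864) = 3483)
(P(-12) + q)*279 = ((-12)³ + 3483)*279 = (-1728 + 3483)*279 = 1755*279 = 489645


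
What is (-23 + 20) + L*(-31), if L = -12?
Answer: 369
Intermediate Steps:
(-23 + 20) + L*(-31) = (-23 + 20) - 12*(-31) = -3 + 372 = 369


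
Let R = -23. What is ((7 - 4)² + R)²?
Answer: 196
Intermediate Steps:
((7 - 4)² + R)² = ((7 - 4)² - 23)² = (3² - 23)² = (9 - 23)² = (-14)² = 196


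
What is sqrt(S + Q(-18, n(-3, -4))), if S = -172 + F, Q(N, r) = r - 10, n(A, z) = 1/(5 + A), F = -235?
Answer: 7*I*sqrt(34)/2 ≈ 20.408*I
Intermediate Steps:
Q(N, r) = -10 + r
S = -407 (S = -172 - 235 = -407)
sqrt(S + Q(-18, n(-3, -4))) = sqrt(-407 + (-10 + 1/(5 - 3))) = sqrt(-407 + (-10 + 1/2)) = sqrt(-407 - 19/2) = sqrt(-833/2) = 7*I*sqrt(34)/2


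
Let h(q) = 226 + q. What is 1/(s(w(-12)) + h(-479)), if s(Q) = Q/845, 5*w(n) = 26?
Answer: -325/82223 ≈ -0.0039527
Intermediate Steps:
w(n) = 26/5 (w(n) = (⅕)*26 = 26/5)
s(Q) = Q/845 (s(Q) = Q*(1/845) = Q/845)
1/(s(w(-12)) + h(-479)) = 1/((1/845)*(26/5) + (226 - 479)) = 1/(2/325 - 253) = 1/(-82223/325) = -325/82223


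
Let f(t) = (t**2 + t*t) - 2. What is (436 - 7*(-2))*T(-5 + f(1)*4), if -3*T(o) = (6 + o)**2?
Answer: -150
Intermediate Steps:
f(t) = -2 + 2*t**2 (f(t) = (t**2 + t**2) - 2 = 2*t**2 - 2 = -2 + 2*t**2)
T(o) = -(6 + o)**2/3
(436 - 7*(-2))*T(-5 + f(1)*4) = (436 - 7*(-2))*(-(6 + (-5 + (-2 + 2*1**2)*4))**2/3) = (436 + 14)*(-(6 + (-5 + (-2 + 2*1)*4))**2/3) = 450*(-(6 + (-5 + (-2 + 2)*4))**2/3) = 450*(-(6 + (-5 + 0*4))**2/3) = 450*(-(6 + (-5 + 0))**2/3) = 450*(-(6 - 5)**2/3) = 450*(-1/3*1**2) = 450*(-1/3*1) = 450*(-1/3) = -150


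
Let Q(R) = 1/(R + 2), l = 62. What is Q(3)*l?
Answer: 62/5 ≈ 12.400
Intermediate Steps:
Q(R) = 1/(2 + R)
Q(3)*l = 62/(2 + 3) = 62/5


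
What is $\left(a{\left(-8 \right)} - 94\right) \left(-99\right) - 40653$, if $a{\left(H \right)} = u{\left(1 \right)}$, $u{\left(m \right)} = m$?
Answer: $-31446$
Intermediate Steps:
$a{\left(H \right)} = 1$
$\left(a{\left(-8 \right)} - 94\right) \left(-99\right) - 40653 = \left(1 - 94\right) \left(-99\right) - 40653 = \left(-93\right) \left(-99\right) - 40653 = 9207 - 40653 = -31446$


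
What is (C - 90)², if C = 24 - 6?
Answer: 5184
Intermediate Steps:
C = 18
(C - 90)² = (18 - 90)² = (-72)² = 5184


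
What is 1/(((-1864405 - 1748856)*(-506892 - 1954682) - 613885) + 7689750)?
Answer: 1/8894316408679 ≈ 1.1243e-13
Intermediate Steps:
1/(((-1864405 - 1748856)*(-506892 - 1954682) - 613885) + 7689750) = 1/((-3613261*(-2461574) - 613885) + 7689750) = 1/((8894309332814 - 613885) + 7689750) = 1/(8894308718929 + 7689750) = 1/8894316408679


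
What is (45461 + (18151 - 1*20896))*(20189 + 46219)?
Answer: 2836684128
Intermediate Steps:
(45461 + (18151 - 1*20896))*(20189 + 46219) = (45461 + (18151 - 20896))*66408 = (45461 - 2745)*66408 = 42716*66408 = 2836684128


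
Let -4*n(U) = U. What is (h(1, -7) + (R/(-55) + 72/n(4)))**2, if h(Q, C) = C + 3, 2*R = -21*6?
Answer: 16949689/3025 ≈ 5603.2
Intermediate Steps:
n(U) = -U/4
R = -63 (R = (-21*6)/2 = (1/2)*(-126) = -63)
h(Q, C) = 3 + C
(h(1, -7) + (R/(-55) + 72/n(4)))**2 = ((3 - 7) + (-63/(-55) + 72/((-1/4*4))))**2 = (-4 + (-63*(-1/55) + 72/(-1)))**2 = (-4 + (63/55 + 72*(-1)))**2 = (-4 + (63/55 - 72))**2 = (-4 - 3897/55)**2 = (-4117/55)**2 = 16949689/3025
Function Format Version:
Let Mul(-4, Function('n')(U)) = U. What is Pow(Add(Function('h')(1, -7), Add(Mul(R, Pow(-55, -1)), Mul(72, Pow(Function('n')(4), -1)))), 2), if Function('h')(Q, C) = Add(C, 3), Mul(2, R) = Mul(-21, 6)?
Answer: Rational(16949689, 3025) ≈ 5603.2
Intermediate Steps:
Function('n')(U) = Mul(Rational(-1, 4), U)
R = -63 (R = Mul(Rational(1, 2), Mul(-21, 6)) = Mul(Rational(1, 2), -126) = -63)
Function('h')(Q, C) = Add(3, C)
Pow(Add(Function('h')(1, -7), Add(Mul(R, Pow(-55, -1)), Mul(72, Pow(Function('n')(4), -1)))), 2) = Pow(Add(Add(3, -7), Add(Mul(-63, Pow(-55, -1)), Mul(72, Pow(Mul(Rational(-1, 4), 4), -1)))), 2) = Pow(Add(-4, Add(Mul(-63, Rational(-1, 55)), Mul(72, Pow(-1, -1)))), 2) = Pow(Add(-4, Add(Rational(63, 55), Mul(72, -1))), 2) = Pow(Add(-4, Add(Rational(63, 55), -72)), 2) = Pow(Add(-4, Rational(-3897, 55)), 2) = Pow(Rational(-4117, 55), 2) = Rational(16949689, 3025)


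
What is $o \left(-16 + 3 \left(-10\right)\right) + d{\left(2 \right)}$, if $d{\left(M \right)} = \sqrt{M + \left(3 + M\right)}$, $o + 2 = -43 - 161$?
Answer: $9476 + \sqrt{7} \approx 9478.6$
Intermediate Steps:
$o = -206$ ($o = -2 - 204 = -206$)
$d{\left(M \right)} = \sqrt{3 + 2 M}$
$o \left(-16 + 3 \left(-10\right)\right) + d{\left(2 \right)} = - 206 \left(-16 + 3 \left(-10\right)\right) + \sqrt{3 + 2 \cdot 2} = - 206 \left(-16 - 30\right) + \sqrt{3 + 4} = \left(-206\right) \left(-46\right) + \sqrt{7} = 9476 + \sqrt{7}$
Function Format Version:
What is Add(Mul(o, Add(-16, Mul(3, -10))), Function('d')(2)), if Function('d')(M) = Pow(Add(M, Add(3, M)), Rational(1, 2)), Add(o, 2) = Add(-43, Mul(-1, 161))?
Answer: Add(9476, Pow(7, Rational(1, 2))) ≈ 9478.6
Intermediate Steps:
o = -206 (o = Add(-2, Add(-43, Mul(-1, 161))) = Add(-2, Add(-43, -161)) = Add(-2, -204) = -206)
Function('d')(M) = Pow(Add(3, Mul(2, M)), Rational(1, 2))
Add(Mul(o, Add(-16, Mul(3, -10))), Function('d')(2)) = Add(Mul(-206, Add(-16, Mul(3, -10))), Pow(Add(3, Mul(2, 2)), Rational(1, 2))) = Add(Mul(-206, Add(-16, -30)), Pow(Add(3, 4), Rational(1, 2))) = Add(Mul(-206, -46), Pow(7, Rational(1, 2))) = Add(9476, Pow(7, Rational(1, 2)))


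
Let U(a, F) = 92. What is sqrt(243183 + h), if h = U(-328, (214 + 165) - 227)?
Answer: 5*sqrt(9731) ≈ 493.23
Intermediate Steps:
h = 92
sqrt(243183 + h) = sqrt(243183 + 92) = sqrt(243275) = 5*sqrt(9731)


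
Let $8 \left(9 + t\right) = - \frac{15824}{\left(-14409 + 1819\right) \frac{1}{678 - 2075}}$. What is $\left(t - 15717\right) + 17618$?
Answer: $\frac{10528507}{6295} \approx 1672.5$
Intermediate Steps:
$t = - \frac{1438288}{6295}$ ($t = -9 + \frac{\left(-15824\right) \frac{1}{\left(-14409 + 1819\right) \frac{1}{678 - 2075}}}{8} = -9 + \frac{\left(-15824\right) \frac{1}{\left(-12590\right) \frac{1}{-1397}}}{8} = -9 + \frac{\left(-15824\right) \frac{1}{\left(-12590\right) \left(- \frac{1}{1397}\right)}}{8} = -9 + \frac{\left(-15824\right) \frac{1}{\frac{12590}{1397}}}{8} = -9 + \frac{\left(-15824\right) \frac{1397}{12590}}{8} = -9 + \frac{1}{8} \left(- \frac{11053064}{6295}\right) = -9 - \frac{1381633}{6295} = - \frac{1438288}{6295} \approx -228.48$)
$\left(t - 15717\right) + 17618 = \left(- \frac{1438288}{6295} - 15717\right) + 17618 = - \frac{100376803}{6295} + 17618 = \frac{10528507}{6295}$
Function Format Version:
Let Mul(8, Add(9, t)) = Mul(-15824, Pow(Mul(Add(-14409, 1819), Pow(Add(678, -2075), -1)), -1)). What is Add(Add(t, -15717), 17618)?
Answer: Rational(10528507, 6295) ≈ 1672.5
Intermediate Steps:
t = Rational(-1438288, 6295) (t = Add(-9, Mul(Rational(1, 8), Mul(-15824, Pow(Mul(Add(-14409, 1819), Pow(Add(678, -2075), -1)), -1)))) = Add(-9, Mul(Rational(1, 8), Mul(-15824, Pow(Mul(-12590, Pow(-1397, -1)), -1)))) = Add(-9, Mul(Rational(1, 8), Mul(-15824, Pow(Mul(-12590, Rational(-1, 1397)), -1)))) = Add(-9, Mul(Rational(1, 8), Mul(-15824, Pow(Rational(12590, 1397), -1)))) = Add(-9, Mul(Rational(1, 8), Mul(-15824, Rational(1397, 12590)))) = Add(-9, Mul(Rational(1, 8), Rational(-11053064, 6295))) = Add(-9, Rational(-1381633, 6295)) = Rational(-1438288, 6295) ≈ -228.48)
Add(Add(t, -15717), 17618) = Add(Add(Rational(-1438288, 6295), -15717), 17618) = Add(Rational(-100376803, 6295), 17618) = Rational(10528507, 6295)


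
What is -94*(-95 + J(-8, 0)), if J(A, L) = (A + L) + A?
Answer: 10434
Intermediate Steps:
J(A, L) = L + 2*A
-94*(-95 + J(-8, 0)) = -94*(-95 + (0 + 2*(-8))) = -94*(-95 + (0 - 16)) = -94*(-95 - 16) = -94*(-111) = 10434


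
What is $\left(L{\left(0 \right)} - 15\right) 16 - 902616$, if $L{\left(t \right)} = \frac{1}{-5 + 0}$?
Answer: $- \frac{4514296}{5} \approx -9.0286 \cdot 10^{5}$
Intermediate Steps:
$L{\left(t \right)} = - \frac{1}{5}$ ($L{\left(t \right)} = \frac{1}{-5} = - \frac{1}{5}$)
$\left(L{\left(0 \right)} - 15\right) 16 - 902616 = \left(- \frac{1}{5} - 15\right) 16 - 902616 = \left(- \frac{76}{5}\right) 16 - 902616 = - \frac{1216}{5} - 902616 = - \frac{4514296}{5}$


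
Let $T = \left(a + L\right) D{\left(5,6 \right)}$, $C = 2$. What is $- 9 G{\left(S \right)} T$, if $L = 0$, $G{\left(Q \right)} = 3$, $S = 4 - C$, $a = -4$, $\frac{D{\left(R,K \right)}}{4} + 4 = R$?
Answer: $432$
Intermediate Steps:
$D{\left(R,K \right)} = -16 + 4 R$
$S = 2$ ($S = 4 - 2 = 2$)
$T = -16$ ($T = \left(-4 + 0\right) \left(-16 + 4 \cdot 5\right) = - 4 \left(-16 + 20\right) = \left(-4\right) 4 = -16$)
$- 9 G{\left(S \right)} T = \left(-9\right) 3 \left(-16\right) = \left(-27\right) \left(-16\right) = 432$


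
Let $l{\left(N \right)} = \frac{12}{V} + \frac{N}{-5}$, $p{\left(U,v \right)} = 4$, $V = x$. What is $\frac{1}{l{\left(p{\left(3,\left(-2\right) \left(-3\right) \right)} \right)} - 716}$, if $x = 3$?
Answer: $- \frac{5}{3564} \approx -0.0014029$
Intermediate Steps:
$V = 3$
$l{\left(N \right)} = 4 - \frac{N}{5}$ ($l{\left(N \right)} = \frac{12}{3} + \frac{N}{-5} = 12 \cdot \frac{1}{3} + N \left(- \frac{1}{5}\right) = 4 - \frac{N}{5}$)
$\frac{1}{l{\left(p{\left(3,\left(-2\right) \left(-3\right) \right)} \right)} - 716} = \frac{1}{\left(4 - \frac{4}{5}\right) - 716} = \frac{1}{\frac{16}{5} - 716} = \frac{1}{- \frac{3564}{5}} = - \frac{5}{3564}$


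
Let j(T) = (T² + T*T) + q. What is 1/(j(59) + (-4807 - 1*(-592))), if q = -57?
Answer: 1/2690 ≈ 0.00037175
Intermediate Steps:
j(T) = -57 + 2*T² (j(T) = (T² + T*T) - 57 = (T² + T²) - 57 = 2*T² - 57 = -57 + 2*T²)
1/(j(59) + (-4807 - 1*(-592))) = 1/((-57 + 2*59²) + (-4807 - 1*(-592))) = 1/((-57 + 2*3481) + (-4807 + 592)) = 1/((-57 + 6962) - 4215) = 1/(6905 - 4215) = 1/2690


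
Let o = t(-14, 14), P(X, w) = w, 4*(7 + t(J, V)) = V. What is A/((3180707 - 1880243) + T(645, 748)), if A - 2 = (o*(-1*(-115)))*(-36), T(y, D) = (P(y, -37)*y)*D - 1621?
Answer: -14492/16552177 ≈ -0.00087553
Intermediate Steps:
t(J, V) = -7 + V/4
T(y, D) = -1621 - 37*D*y (T(y, D) = (-37*y)*D - 1621 = -37*D*y - 1621 = -1621 - 37*D*y)
o = -7/2 (o = -7 + (¼)*14 = -7 + 7/2 = -7/2 ≈ -3.5000)
A = 14492 (A = 2 - (-7)*(-115)/2*(-36) = 2 - 7/2*115*(-36) = 2 - 805/2*(-36) = 2 + 14490 = 14492)
A/((3180707 - 1880243) + T(645, 748)) = 14492/((3180707 - 1880243) + (-1621 - 37*748*645)) = 14492/(1300464 + (-1621 - 17851020)) = 14492/(1300464 - 17852641) = 14492/(-16552177) = 14492*(-1/16552177) = -14492/16552177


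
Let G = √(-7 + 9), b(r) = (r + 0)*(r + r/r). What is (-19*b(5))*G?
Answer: -570*√2 ≈ -806.10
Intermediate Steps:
b(r) = r*(1 + r) (b(r) = r*(r + 1) = r*(1 + r))
G = √2 ≈ 1.4142
(-19*b(5))*G = (-95*(1 + 5))*√2 = (-95*6)*√2 = (-19*30)*√2 = -570*√2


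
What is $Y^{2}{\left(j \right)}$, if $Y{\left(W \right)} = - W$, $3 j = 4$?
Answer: $\frac{16}{9} \approx 1.7778$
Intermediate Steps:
$j = \frac{4}{3}$ ($j = \frac{1}{3} \cdot 4 = \frac{4}{3} \approx 1.3333$)
$Y^{2}{\left(j \right)} = \left(\left(-1\right) \frac{4}{3}\right)^{2} = \left(- \frac{4}{3}\right)^{2} = \frac{16}{9}$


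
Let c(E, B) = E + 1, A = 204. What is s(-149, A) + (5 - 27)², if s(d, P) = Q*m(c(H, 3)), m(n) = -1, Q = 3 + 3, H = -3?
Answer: 478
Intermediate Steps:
c(E, B) = 1 + E
Q = 6
s(d, P) = -6 (s(d, P) = 6*(-1) = -6)
s(-149, A) + (5 - 27)² = -6 + (5 - 27)² = -6 + (-22)² = -6 + 484 = 478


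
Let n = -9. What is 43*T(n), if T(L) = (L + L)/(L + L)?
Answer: 43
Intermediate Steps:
T(L) = 1 (T(L) = (2*L)/((2*L)) = (2*L)*(1/(2*L)) = 1)
43*T(n) = 43*1 = 43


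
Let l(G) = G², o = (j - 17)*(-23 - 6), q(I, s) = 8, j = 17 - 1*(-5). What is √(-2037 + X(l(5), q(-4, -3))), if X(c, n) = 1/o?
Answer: I*√42828070/145 ≈ 45.133*I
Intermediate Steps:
j = 22 (j = 17 + 5 = 22)
o = -145 (o = (22 - 17)*(-23 - 6) = 5*(-29) = -145)
X(c, n) = -1/145 (X(c, n) = 1/(-145) = -1/145)
√(-2037 + X(l(5), q(-4, -3))) = √(-2037 - 1/145) = √(-295366/145) = I*√42828070/145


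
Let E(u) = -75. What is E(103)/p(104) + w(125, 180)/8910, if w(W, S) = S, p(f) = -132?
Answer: 233/396 ≈ 0.58838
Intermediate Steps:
E(103)/p(104) + w(125, 180)/8910 = -75/(-132) + 180/8910 = -75*(-1/132) + 180*(1/8910) = 25/44 + 2/99 = 233/396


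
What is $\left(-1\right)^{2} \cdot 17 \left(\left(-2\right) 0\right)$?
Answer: $0$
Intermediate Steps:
$\left(-1\right)^{2} \cdot 17 \left(\left(-2\right) 0\right) = 1 \cdot 17 \cdot 0 = 17 \cdot 0 = 0$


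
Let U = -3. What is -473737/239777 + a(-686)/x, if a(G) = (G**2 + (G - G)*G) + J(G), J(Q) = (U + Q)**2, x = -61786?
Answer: -255935588591/14814861722 ≈ -17.276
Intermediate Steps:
J(Q) = (-3 + Q)**2
a(G) = G**2 + (-3 + G)**2 (a(G) = (G**2 + (G - G)*G) + (-3 + G)**2 = (G**2 + 0*G) + (-3 + G)**2 = (G**2 + 0) + (-3 + G)**2 = G**2 + (-3 + G)**2)
-473737/239777 + a(-686)/x = -473737/239777 + ((-686)**2 + (-3 - 686)**2)/(-61786) = -473737*1/239777 + (470596 + (-689)**2)*(-1/61786) = -473737/239777 + (470596 + 474721)*(-1/61786) = -473737/239777 + 945317*(-1/61786) = -473737/239777 - 945317/61786 = -255935588591/14814861722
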